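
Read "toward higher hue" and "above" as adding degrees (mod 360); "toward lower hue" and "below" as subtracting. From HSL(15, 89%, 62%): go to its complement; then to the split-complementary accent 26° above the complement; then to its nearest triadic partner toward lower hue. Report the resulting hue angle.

281°

15 + 180 = 195°   (complement)
195 + 206 = 401 → 401 − 360 = 41°   (split-comp 26° ↑)
41 − 120 = -79 → -79 + 360 = 281°   (triadic ↓)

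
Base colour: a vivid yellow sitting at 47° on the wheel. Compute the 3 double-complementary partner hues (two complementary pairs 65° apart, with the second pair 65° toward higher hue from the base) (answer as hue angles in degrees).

47 + 65 = 112°
47 + 180 = 227°
47 + 245 = 292°

112°, 227° and 292°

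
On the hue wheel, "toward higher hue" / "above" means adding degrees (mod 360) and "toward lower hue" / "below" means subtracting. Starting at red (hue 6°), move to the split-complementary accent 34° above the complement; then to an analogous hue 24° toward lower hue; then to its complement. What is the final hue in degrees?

16°

split-comp 34° ↑ +214°: 6 + 214 = 220°
analog 24° ↓ −24°: 220 − 24 = 196°
complement +180°: 196 + 180 = 376 → 376 − 360 = 16°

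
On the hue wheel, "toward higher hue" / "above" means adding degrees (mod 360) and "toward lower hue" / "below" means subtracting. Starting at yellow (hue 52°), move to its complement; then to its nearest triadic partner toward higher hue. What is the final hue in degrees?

+180° (complement): 52 + 180 = 232°
+120° (triadic ↑): 232 + 120 = 352°

352°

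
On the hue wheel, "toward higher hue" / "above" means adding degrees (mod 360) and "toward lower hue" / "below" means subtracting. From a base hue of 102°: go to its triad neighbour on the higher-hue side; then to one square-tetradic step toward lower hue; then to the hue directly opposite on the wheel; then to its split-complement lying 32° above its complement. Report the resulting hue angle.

164°

triadic ↑ +120°: 102 + 120 = 222°
square ↓ −90°: 222 − 90 = 132°
complement +180°: 132 + 180 = 312°
split-comp 32° ↑ +212°: 312 + 212 = 524 → 524 − 360 = 164°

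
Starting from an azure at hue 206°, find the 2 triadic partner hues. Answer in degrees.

326° and 86°

206 + 120 = 326°
206 + 240 = 446 → 446 − 360 = 86°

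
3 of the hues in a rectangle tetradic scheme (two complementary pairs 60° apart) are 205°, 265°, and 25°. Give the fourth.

85°

A rectangular tetradic uses two complementary pairs 60° apart: offsets 0°, 60°, 180°, 240°.
Among {25°, 205°, 265°}, 25° and 205° are a 180° pair.
The remaining hue 265° needs its own complement: 265 + 180 = 445 → 445 − 360 = 85°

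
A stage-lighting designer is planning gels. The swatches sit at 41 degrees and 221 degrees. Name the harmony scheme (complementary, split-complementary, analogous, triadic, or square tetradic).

complementary

Sort the hues: 41°, 221°.
Successive gaps around the wheel: 180°, 180°.
Two hues 180° apart are complementary.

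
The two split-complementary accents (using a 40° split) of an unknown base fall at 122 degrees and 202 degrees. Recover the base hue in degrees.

The accents sit 40° either side of the complement, so the complement is their short-arc midpoint on the wheel.
Short-arc midpoint of 122° and 202°: 162°.
Base is 180° from the complement: 162 − 180 = -18 → -18 + 360 = 342°

342°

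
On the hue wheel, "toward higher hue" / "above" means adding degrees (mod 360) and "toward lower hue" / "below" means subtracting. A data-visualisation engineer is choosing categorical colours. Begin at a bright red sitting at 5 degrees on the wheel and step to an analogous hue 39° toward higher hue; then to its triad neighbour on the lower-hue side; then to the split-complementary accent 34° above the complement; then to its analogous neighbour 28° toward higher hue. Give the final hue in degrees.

166°

5 + 39 = 44°   (analog 39° ↑)
44 − 120 = -76 → -76 + 360 = 284°   (triadic ↓)
284 + 214 = 498 → 498 − 360 = 138°   (split-comp 34° ↑)
138 + 28 = 166°   (analog 28° ↑)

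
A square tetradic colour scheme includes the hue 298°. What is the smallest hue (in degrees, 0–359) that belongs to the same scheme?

A square tetradic scheme places four hues every 90°.
The full set through 298° is {28°, 118°, 208°, 298°}.

28°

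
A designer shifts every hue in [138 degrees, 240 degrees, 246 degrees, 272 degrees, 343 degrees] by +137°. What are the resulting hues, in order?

138 + 137 = 275°
240 + 137 = 377 → 377 − 360 = 17°
246 + 137 = 383 → 383 − 360 = 23°
272 + 137 = 409 → 409 − 360 = 49°
343 + 137 = 480 → 480 − 360 = 120°

275°, 17°, 23°, 49°, 120°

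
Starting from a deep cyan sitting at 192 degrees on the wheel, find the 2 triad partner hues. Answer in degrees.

312° and 72°

192 + 120 = 312°
192 + 240 = 432 → 432 − 360 = 72°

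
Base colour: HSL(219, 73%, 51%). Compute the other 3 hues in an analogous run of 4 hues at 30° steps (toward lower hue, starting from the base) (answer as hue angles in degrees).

189°, 159° and 129°

219 − 30 = 189°
219 − 60 = 159°
219 − 90 = 129°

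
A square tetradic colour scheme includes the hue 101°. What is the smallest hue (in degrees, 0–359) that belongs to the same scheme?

A square tetradic scheme places four hues every 90°.
The full set through 101° is {11°, 101°, 191°, 281°}.

11°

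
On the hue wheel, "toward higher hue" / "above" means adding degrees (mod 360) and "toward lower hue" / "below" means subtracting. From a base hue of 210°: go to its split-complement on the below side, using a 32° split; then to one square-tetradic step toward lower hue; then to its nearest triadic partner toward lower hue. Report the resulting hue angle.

split-comp 32° ↓ +148°: 210 + 148 = 358°
square ↓ −90°: 358 − 90 = 268°
triadic ↓ −120°: 268 − 120 = 148°

148°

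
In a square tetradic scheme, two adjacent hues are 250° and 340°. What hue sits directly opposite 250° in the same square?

A square tetradic scheme places four hues 90° apart; opposite corners are 180° apart.
250 + 180 = 430 → 430 − 360 = 70°

70°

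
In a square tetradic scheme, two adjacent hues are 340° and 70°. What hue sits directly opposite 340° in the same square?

A square tetradic scheme places four hues 90° apart; opposite corners are 180° apart.
340 + 180 = 520 → 520 − 360 = 160°

160°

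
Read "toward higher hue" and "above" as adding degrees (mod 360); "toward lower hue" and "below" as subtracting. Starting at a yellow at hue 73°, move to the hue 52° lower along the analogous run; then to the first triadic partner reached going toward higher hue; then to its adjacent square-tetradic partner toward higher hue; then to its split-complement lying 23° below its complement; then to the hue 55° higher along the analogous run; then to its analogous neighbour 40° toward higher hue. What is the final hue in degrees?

123°

73 − 52 = 21°   (analog 52° ↓)
21 + 120 = 141°   (triadic ↑)
141 + 90 = 231°   (square ↑)
231 + 157 = 388 → 388 − 360 = 28°   (split-comp 23° ↓)
28 + 55 = 83°   (analog 55° ↑)
83 + 40 = 123°   (analog 40° ↑)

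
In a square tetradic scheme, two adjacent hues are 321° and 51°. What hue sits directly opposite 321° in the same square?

141°

A square tetradic scheme places four hues 90° apart; opposite corners are 180° apart.
321 + 180 = 501 → 501 − 360 = 141°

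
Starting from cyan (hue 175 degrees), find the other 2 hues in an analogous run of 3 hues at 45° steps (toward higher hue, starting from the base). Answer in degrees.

175 + 45 = 220°
175 + 90 = 265°

220° and 265°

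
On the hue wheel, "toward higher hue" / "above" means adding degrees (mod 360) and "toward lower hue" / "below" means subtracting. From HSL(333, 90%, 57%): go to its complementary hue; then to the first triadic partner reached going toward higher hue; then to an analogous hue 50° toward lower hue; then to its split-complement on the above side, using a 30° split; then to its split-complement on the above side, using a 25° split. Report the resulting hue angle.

278°

+180° (complement): 333 + 180 = 513 → 513 − 360 = 153°
+120° (triadic ↑): 153 + 120 = 273°
−50° (analog 50° ↓): 273 − 50 = 223°
+210° (split-comp 30° ↑): 223 + 210 = 433 → 433 − 360 = 73°
+205° (split-comp 25° ↑): 73 + 205 = 278°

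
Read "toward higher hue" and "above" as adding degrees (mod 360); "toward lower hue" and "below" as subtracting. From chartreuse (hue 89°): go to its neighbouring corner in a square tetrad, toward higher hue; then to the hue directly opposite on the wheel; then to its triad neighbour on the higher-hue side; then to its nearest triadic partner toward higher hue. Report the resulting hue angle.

square ↑ +90°: 89 + 90 = 179°
complement +180°: 179 + 180 = 359°
triadic ↑ +120°: 359 + 120 = 479 → 479 − 360 = 119°
triadic ↑ +120°: 119 + 120 = 239°

239°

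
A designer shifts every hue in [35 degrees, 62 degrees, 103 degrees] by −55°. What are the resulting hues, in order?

340°, 7°, 48°

35 − 55 = -20 → -20 + 360 = 340°
62 − 55 = 7°
103 − 55 = 48°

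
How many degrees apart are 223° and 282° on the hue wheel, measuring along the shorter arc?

|223 − 282| = 59.
59 ≤ 180, so the shorter arc is 59°.

59°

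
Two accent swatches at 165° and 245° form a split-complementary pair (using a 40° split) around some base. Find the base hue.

25°

The accents sit 40° either side of the complement, so the complement is their short-arc midpoint on the wheel.
Short-arc midpoint of 165° and 245°: 205°.
Base is 180° from the complement: 205 − 180 = 25°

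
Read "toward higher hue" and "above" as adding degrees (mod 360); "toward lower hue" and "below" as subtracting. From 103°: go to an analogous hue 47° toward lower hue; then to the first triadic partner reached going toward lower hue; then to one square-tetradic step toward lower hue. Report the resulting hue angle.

206°

analog 47° ↓ −47°: 103 − 47 = 56°
triadic ↓ −120°: 56 − 120 = -64 → -64 + 360 = 296°
square ↓ −90°: 296 − 90 = 206°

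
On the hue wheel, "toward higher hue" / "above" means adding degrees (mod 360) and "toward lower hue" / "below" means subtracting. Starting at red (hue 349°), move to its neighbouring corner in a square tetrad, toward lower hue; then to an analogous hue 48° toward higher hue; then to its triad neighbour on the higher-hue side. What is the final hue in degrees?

−90° (square ↓): 349 − 90 = 259°
+48° (analog 48° ↑): 259 + 48 = 307°
+120° (triadic ↑): 307 + 120 = 427 → 427 − 360 = 67°

67°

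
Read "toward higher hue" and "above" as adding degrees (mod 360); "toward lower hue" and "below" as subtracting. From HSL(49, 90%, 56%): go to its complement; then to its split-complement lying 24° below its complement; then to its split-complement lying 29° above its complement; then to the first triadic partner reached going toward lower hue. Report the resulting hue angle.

49 + 180 = 229°   (complement)
229 + 156 = 385 → 385 − 360 = 25°   (split-comp 24° ↓)
25 + 209 = 234°   (split-comp 29° ↑)
234 − 120 = 114°   (triadic ↓)

114°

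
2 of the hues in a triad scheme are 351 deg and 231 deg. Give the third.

A triad places three hues 120° apart.
The full set through 231° is {111°, 231°, 351°}.
Given {231°, 351°}, the missing hue is 111°.

111°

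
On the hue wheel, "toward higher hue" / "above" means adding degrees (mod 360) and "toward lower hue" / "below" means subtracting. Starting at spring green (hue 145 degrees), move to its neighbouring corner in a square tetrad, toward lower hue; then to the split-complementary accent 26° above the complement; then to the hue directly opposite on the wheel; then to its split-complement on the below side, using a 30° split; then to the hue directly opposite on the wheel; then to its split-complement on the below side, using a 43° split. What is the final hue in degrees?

188°

−90° (square ↓): 145 − 90 = 55°
+206° (split-comp 26° ↑): 55 + 206 = 261°
+180° (complement): 261 + 180 = 441 → 441 − 360 = 81°
+150° (split-comp 30° ↓): 81 + 150 = 231°
+180° (complement): 231 + 180 = 411 → 411 − 360 = 51°
+137° (split-comp 43° ↓): 51 + 137 = 188°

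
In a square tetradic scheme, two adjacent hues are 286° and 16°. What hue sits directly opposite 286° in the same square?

106°

A square tetradic scheme places four hues 90° apart; opposite corners are 180° apart.
286 + 180 = 466 → 466 − 360 = 106°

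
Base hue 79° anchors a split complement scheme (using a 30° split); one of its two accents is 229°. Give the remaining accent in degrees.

289°

Split-complementary hues sit 30° either side of the complement.
Complement of the base 79°: 79 + 180 = 259°
The given accent 229° is 30° one side of 259°; the other accent sits 30° the other side: 259 + 30 = 289°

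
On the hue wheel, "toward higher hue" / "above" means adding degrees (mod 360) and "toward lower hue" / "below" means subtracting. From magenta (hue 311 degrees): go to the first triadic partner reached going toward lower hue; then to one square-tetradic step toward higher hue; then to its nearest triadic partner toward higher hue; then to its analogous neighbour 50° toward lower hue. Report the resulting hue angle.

311 − 120 = 191°   (triadic ↓)
191 + 90 = 281°   (square ↑)
281 + 120 = 401 → 401 − 360 = 41°   (triadic ↑)
41 − 50 = -9 → -9 + 360 = 351°   (analog 50° ↓)

351°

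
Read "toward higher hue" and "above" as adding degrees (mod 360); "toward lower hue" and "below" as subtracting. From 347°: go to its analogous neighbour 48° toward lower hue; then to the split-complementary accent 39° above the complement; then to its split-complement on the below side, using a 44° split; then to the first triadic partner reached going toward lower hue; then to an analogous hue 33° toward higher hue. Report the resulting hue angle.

−48° (analog 48° ↓): 347 − 48 = 299°
+219° (split-comp 39° ↑): 299 + 219 = 518 → 518 − 360 = 158°
+136° (split-comp 44° ↓): 158 + 136 = 294°
−120° (triadic ↓): 294 − 120 = 174°
+33° (analog 33° ↑): 174 + 33 = 207°

207°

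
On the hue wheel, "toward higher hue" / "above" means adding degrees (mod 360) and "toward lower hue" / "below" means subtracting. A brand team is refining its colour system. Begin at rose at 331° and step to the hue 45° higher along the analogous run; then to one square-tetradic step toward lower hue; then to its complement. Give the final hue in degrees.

+45° (analog 45° ↑): 331 + 45 = 376 → 376 − 360 = 16°
−90° (square ↓): 16 − 90 = -74 → -74 + 360 = 286°
+180° (complement): 286 + 180 = 466 → 466 − 360 = 106°

106°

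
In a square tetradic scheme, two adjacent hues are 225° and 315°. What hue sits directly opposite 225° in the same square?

45°

A square tetradic scheme places four hues 90° apart; opposite corners are 180° apart.
225 + 180 = 405 → 405 − 360 = 45°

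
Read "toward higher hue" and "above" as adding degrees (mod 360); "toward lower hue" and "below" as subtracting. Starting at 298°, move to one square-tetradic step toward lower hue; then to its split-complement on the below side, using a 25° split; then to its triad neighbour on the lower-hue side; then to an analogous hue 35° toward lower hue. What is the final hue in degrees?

208°

square ↓ −90°: 298 − 90 = 208°
split-comp 25° ↓ +155°: 208 + 155 = 363 → 363 − 360 = 3°
triadic ↓ −120°: 3 − 120 = -117 → -117 + 360 = 243°
analog 35° ↓ −35°: 243 − 35 = 208°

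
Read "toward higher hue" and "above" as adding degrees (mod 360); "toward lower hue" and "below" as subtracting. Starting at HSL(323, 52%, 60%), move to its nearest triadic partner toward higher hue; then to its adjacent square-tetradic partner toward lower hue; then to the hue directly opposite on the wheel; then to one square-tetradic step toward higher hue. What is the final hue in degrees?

263°

323 + 120 = 443 → 443 − 360 = 83°   (triadic ↑)
83 − 90 = -7 → -7 + 360 = 353°   (square ↓)
353 + 180 = 533 → 533 − 360 = 173°   (complement)
173 + 90 = 263°   (square ↑)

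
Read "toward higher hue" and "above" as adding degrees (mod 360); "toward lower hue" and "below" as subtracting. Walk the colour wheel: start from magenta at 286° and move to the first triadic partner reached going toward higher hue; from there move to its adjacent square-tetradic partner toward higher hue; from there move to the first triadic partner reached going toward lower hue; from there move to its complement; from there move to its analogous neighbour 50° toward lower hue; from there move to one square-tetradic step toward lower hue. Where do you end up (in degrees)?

+120° (triadic ↑): 286 + 120 = 406 → 406 − 360 = 46°
+90° (square ↑): 46 + 90 = 136°
−120° (triadic ↓): 136 − 120 = 16°
+180° (complement): 16 + 180 = 196°
−50° (analog 50° ↓): 196 − 50 = 146°
−90° (square ↓): 146 − 90 = 56°

56°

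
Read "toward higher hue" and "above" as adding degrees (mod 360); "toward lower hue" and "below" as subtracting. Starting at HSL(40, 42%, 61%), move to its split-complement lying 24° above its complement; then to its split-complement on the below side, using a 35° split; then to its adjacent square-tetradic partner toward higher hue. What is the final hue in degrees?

40 + 204 = 244°   (split-comp 24° ↑)
244 + 145 = 389 → 389 − 360 = 29°   (split-comp 35° ↓)
29 + 90 = 119°   (square ↑)

119°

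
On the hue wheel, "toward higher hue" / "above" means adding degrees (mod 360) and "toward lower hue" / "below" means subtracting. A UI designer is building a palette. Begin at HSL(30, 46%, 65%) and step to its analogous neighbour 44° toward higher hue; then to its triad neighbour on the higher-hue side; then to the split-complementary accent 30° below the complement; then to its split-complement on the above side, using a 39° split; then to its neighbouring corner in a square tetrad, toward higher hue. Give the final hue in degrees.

293°

30 + 44 = 74°   (analog 44° ↑)
74 + 120 = 194°   (triadic ↑)
194 + 150 = 344°   (split-comp 30° ↓)
344 + 219 = 563 → 563 − 360 = 203°   (split-comp 39° ↑)
203 + 90 = 293°   (square ↑)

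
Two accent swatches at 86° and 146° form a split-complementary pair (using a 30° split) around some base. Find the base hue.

296°

The accents sit 30° either side of the complement, so the complement is their short-arc midpoint on the wheel.
Short-arc midpoint of 86° and 146°: 116°.
Base is 180° from the complement: 116 − 180 = -64 → -64 + 360 = 296°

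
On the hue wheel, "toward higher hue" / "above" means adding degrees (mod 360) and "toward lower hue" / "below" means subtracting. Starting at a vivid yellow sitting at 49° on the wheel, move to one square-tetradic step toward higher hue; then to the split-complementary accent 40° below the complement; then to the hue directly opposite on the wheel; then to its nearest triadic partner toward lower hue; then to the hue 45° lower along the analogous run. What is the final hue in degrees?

49 + 90 = 139°   (square ↑)
139 + 140 = 279°   (split-comp 40° ↓)
279 + 180 = 459 → 459 − 360 = 99°   (complement)
99 − 120 = -21 → -21 + 360 = 339°   (triadic ↓)
339 − 45 = 294°   (analog 45° ↓)

294°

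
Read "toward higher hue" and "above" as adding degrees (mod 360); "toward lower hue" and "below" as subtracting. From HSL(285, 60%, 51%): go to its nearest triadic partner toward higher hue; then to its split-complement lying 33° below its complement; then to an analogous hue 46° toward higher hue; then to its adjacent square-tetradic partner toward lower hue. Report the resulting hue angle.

148°

triadic ↑ +120°: 285 + 120 = 405 → 405 − 360 = 45°
split-comp 33° ↓ +147°: 45 + 147 = 192°
analog 46° ↑ +46°: 192 + 46 = 238°
square ↓ −90°: 238 − 90 = 148°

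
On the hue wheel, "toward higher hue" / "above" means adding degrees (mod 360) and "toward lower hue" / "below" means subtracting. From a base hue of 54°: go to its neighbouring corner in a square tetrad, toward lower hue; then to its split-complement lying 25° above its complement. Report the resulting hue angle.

54 − 90 = -36 → -36 + 360 = 324°   (square ↓)
324 + 205 = 529 → 529 − 360 = 169°   (split-comp 25° ↑)

169°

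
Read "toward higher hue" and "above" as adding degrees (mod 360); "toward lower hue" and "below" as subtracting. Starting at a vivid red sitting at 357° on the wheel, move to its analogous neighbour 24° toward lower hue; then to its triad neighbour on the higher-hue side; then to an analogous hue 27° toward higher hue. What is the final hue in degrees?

120°

analog 24° ↓ −24°: 357 − 24 = 333°
triadic ↑ +120°: 333 + 120 = 453 → 453 − 360 = 93°
analog 27° ↑ +27°: 93 + 27 = 120°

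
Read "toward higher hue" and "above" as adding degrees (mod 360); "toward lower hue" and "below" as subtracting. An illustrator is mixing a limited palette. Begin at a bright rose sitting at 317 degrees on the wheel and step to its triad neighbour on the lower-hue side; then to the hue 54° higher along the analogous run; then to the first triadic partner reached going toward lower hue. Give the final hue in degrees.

317 − 120 = 197°   (triadic ↓)
197 + 54 = 251°   (analog 54° ↑)
251 − 120 = 131°   (triadic ↓)

131°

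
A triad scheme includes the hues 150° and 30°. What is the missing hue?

A triad places three hues 120° apart.
The full set through 30° is {30°, 150°, 270°}.
Given {30°, 150°}, the missing hue is 270°.

270°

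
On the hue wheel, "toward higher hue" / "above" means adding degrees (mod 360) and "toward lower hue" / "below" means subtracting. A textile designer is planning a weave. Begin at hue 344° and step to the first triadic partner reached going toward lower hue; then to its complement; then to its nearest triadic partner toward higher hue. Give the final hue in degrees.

344 − 120 = 224°   (triadic ↓)
224 + 180 = 404 → 404 − 360 = 44°   (complement)
44 + 120 = 164°   (triadic ↑)

164°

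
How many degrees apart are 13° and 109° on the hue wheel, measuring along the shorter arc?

96°

|13 − 109| = 96.
96 ≤ 180, so the shorter arc is 96°.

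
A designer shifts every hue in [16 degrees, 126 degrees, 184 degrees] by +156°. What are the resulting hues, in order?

16 + 156 = 172°
126 + 156 = 282°
184 + 156 = 340°

172°, 282°, 340°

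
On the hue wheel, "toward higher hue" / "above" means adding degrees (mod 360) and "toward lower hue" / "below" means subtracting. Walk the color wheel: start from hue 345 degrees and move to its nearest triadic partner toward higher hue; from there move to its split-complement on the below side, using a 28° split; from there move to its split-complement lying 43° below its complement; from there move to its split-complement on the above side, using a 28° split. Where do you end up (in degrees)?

triadic ↑ +120°: 345 + 120 = 465 → 465 − 360 = 105°
split-comp 28° ↓ +152°: 105 + 152 = 257°
split-comp 43° ↓ +137°: 257 + 137 = 394 → 394 − 360 = 34°
split-comp 28° ↑ +208°: 34 + 208 = 242°

242°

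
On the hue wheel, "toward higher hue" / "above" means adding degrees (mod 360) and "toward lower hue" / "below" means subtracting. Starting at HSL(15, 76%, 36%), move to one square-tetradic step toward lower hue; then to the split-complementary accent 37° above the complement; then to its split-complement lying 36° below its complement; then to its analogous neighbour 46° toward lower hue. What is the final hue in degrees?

240°

−90° (square ↓): 15 − 90 = -75 → -75 + 360 = 285°
+217° (split-comp 37° ↑): 285 + 217 = 502 → 502 − 360 = 142°
+144° (split-comp 36° ↓): 142 + 144 = 286°
−46° (analog 46° ↓): 286 − 46 = 240°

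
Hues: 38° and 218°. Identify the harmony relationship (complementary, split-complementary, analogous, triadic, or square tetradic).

complementary

Sort the hues: 38°, 218°.
Successive gaps around the wheel: 180°, 180°.
Two hues 180° apart are complementary.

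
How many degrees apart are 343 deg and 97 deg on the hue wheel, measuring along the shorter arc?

114°

|343 − 97| = 246.
The shorter arc is 360 − 246 = 114°.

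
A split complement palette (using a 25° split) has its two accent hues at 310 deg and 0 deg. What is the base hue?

155°

The accents sit 25° either side of the complement, so the complement is their short-arc midpoint on the wheel.
Short-arc midpoint of 310° and 0°: 335°.
Base is 180° from the complement: 335 − 180 = 155°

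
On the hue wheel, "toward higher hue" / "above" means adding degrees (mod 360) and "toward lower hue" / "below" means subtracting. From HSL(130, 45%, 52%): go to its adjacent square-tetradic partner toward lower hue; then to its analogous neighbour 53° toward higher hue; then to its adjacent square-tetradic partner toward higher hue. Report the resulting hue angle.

130 − 90 = 40°   (square ↓)
40 + 53 = 93°   (analog 53° ↑)
93 + 90 = 183°   (square ↑)

183°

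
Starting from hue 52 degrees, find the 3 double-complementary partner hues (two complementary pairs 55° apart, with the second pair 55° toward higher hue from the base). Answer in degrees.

107°, 232° and 287°

A rectangular tetradic uses two complementary pairs 55° apart: offsets 0°, 55°, 180°, 235°.
52 + 55 = 107°
52 + 180 = 232°
52 + 235 = 287°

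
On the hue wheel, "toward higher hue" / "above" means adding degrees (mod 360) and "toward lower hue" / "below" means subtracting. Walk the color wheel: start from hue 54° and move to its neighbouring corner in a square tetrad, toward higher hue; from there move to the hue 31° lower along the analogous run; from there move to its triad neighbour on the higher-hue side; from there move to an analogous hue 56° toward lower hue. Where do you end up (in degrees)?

177°

54 + 90 = 144°   (square ↑)
144 − 31 = 113°   (analog 31° ↓)
113 + 120 = 233°   (triadic ↑)
233 − 56 = 177°   (analog 56° ↓)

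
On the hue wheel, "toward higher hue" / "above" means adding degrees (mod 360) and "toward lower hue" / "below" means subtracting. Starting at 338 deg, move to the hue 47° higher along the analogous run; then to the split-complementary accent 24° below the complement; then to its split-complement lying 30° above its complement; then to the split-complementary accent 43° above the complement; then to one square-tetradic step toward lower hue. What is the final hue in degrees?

164°

+47° (analog 47° ↑): 338 + 47 = 385 → 385 − 360 = 25°
+156° (split-comp 24° ↓): 25 + 156 = 181°
+210° (split-comp 30° ↑): 181 + 210 = 391 → 391 − 360 = 31°
+223° (split-comp 43° ↑): 31 + 223 = 254°
−90° (square ↓): 254 − 90 = 164°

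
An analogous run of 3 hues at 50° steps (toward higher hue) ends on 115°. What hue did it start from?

2 steps of 50° (toward higher hue) give a net shift of +100°.
Start = end − shift: 115 − 100 = 15°

15°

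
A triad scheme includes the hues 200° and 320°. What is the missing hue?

A triad places three hues 120° apart.
The full set through 200° is {80°, 200°, 320°}.
Given {200°, 320°}, the missing hue is 80°.

80°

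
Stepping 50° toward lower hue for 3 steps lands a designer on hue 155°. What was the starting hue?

3 steps of 50° (toward lower hue) give a net shift of −150°.
Start = end − shift: 155 + 150 = 305°

305°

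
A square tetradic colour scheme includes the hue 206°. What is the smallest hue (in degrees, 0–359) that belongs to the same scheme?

26°

A square tetradic scheme places four hues every 90°.
The full set through 206° is {26°, 116°, 206°, 296°}.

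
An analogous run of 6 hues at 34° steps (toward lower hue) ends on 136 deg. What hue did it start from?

306°

5 steps of 34° (toward lower hue) give a net shift of −170°.
Start = end − shift: 136 + 170 = 306°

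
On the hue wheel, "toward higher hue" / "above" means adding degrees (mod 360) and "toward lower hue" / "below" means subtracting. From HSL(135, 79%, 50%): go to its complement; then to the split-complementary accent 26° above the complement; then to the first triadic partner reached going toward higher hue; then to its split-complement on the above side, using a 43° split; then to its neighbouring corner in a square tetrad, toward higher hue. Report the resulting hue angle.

234°

complement +180°: 135 + 180 = 315°
split-comp 26° ↑ +206°: 315 + 206 = 521 → 521 − 360 = 161°
triadic ↑ +120°: 161 + 120 = 281°
split-comp 43° ↑ +223°: 281 + 223 = 504 → 504 − 360 = 144°
square ↑ +90°: 144 + 90 = 234°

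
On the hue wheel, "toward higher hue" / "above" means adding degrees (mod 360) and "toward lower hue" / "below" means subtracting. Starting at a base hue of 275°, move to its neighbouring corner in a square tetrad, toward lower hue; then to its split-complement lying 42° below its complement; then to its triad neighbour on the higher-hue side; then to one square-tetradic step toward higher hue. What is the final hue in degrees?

173°

square ↓ −90°: 275 − 90 = 185°
split-comp 42° ↓ +138°: 185 + 138 = 323°
triadic ↑ +120°: 323 + 120 = 443 → 443 − 360 = 83°
square ↑ +90°: 83 + 90 = 173°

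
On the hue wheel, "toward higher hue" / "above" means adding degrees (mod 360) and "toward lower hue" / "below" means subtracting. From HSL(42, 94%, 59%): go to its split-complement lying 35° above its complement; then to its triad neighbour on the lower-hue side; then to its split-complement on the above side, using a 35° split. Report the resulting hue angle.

+215° (split-comp 35° ↑): 42 + 215 = 257°
−120° (triadic ↓): 257 − 120 = 137°
+215° (split-comp 35° ↑): 137 + 215 = 352°

352°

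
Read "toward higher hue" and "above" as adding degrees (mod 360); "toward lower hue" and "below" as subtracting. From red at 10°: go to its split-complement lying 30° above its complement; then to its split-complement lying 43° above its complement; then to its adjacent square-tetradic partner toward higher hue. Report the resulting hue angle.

10 + 210 = 220°   (split-comp 30° ↑)
220 + 223 = 443 → 443 − 360 = 83°   (split-comp 43° ↑)
83 + 90 = 173°   (square ↑)

173°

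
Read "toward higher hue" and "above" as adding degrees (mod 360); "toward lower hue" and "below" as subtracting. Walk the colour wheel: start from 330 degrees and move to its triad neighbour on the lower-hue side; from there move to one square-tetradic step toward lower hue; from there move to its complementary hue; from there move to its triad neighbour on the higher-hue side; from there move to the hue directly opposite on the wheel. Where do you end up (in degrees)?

triadic ↓ −120°: 330 − 120 = 210°
square ↓ −90°: 210 − 90 = 120°
complement +180°: 120 + 180 = 300°
triadic ↑ +120°: 300 + 120 = 420 → 420 − 360 = 60°
complement +180°: 60 + 180 = 240°

240°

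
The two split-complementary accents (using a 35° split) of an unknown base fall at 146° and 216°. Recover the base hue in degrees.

The accents sit 35° either side of the complement, so the complement is their short-arc midpoint on the wheel.
Short-arc midpoint of 146° and 216°: 181°.
Base is 180° from the complement: 181 − 180 = 1°

1°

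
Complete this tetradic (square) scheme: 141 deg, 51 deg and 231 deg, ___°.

A square tetradic scheme places four hues every 90°.
The full set through 51° is {51°, 141°, 231°, 321°}.
Given {51°, 141°, 231°}, the missing hue is 321°.

321°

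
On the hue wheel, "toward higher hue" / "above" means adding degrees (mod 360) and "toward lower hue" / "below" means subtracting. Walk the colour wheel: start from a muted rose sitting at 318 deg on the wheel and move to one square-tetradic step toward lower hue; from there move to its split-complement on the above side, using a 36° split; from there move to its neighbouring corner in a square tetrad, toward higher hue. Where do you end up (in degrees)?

174°

318 − 90 = 228°   (square ↓)
228 + 216 = 444 → 444 − 360 = 84°   (split-comp 36° ↑)
84 + 90 = 174°   (square ↑)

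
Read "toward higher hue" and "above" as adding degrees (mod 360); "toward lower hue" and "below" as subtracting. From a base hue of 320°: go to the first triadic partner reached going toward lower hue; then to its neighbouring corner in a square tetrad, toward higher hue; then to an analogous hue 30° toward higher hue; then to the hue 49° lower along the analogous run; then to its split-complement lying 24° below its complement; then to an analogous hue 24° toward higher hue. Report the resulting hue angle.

91°

320 − 120 = 200°   (triadic ↓)
200 + 90 = 290°   (square ↑)
290 + 30 = 320°   (analog 30° ↑)
320 − 49 = 271°   (analog 49° ↓)
271 + 156 = 427 → 427 − 360 = 67°   (split-comp 24° ↓)
67 + 24 = 91°   (analog 24° ↑)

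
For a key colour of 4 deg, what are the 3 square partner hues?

94°, 184°, 274°

A square tetradic scheme places four hues every 90°.
4 + 90 = 94°
4 + 180 = 184°
4 + 270 = 274°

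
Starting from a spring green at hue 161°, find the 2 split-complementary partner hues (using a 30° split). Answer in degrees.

311° and 11°

Split-complementary hues sit 30° either side of the complement.
Complement of 161°: 161 + 180 = 341°
341 − 30 = 311°
341 + 30 = 371 → 371 − 360 = 11°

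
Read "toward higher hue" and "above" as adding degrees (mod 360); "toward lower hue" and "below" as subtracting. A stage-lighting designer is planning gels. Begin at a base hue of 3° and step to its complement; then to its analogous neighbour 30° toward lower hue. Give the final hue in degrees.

complement +180°: 3 + 180 = 183°
analog 30° ↓ −30°: 183 − 30 = 153°

153°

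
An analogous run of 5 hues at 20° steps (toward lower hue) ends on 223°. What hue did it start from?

4 steps of 20° (toward lower hue) give a net shift of −80°.
Start = end − shift: 223 + 80 = 303°

303°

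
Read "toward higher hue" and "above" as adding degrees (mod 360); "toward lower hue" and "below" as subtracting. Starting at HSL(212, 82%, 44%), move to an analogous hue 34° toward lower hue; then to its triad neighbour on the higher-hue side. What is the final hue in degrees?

analog 34° ↓ −34°: 212 − 34 = 178°
triadic ↑ +120°: 178 + 120 = 298°

298°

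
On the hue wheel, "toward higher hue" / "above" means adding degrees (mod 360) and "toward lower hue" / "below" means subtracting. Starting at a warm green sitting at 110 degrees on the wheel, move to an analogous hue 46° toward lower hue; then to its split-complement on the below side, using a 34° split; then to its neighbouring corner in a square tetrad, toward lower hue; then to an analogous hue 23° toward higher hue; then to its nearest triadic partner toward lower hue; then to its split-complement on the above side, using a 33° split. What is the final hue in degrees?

236°

analog 46° ↓ −46°: 110 − 46 = 64°
split-comp 34° ↓ +146°: 64 + 146 = 210°
square ↓ −90°: 210 − 90 = 120°
analog 23° ↑ +23°: 120 + 23 = 143°
triadic ↓ −120°: 143 − 120 = 23°
split-comp 33° ↑ +213°: 23 + 213 = 236°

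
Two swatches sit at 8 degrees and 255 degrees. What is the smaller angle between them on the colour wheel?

|8 − 255| = 247.
The shorter arc is 360 − 247 = 113°.

113°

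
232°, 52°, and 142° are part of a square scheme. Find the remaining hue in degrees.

322°

A square tetradic scheme places four hues every 90°.
The full set through 52° is {52°, 142°, 232°, 322°}.
Given {52°, 142°, 232°}, the missing hue is 322°.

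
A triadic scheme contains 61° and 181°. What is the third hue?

A triad spaces three hues 120° apart.
The full set is {61°, 181°, 301°}.

301°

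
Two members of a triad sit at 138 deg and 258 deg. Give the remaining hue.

18°

A triad spaces three hues 120° apart.
The full set is {18°, 138°, 258°}.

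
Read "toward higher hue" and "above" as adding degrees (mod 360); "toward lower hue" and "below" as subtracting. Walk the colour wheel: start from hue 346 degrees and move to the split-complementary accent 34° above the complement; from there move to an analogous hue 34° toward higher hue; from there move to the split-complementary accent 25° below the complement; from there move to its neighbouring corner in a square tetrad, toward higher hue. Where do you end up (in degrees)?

119°

split-comp 34° ↑ +214°: 346 + 214 = 560 → 560 − 360 = 200°
analog 34° ↑ +34°: 200 + 34 = 234°
split-comp 25° ↓ +155°: 234 + 155 = 389 → 389 − 360 = 29°
square ↑ +90°: 29 + 90 = 119°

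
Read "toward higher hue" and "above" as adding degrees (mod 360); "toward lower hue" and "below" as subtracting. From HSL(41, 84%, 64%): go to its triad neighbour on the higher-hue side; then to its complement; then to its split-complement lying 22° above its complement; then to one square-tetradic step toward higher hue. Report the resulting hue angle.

+120° (triadic ↑): 41 + 120 = 161°
+180° (complement): 161 + 180 = 341°
+202° (split-comp 22° ↑): 341 + 202 = 543 → 543 − 360 = 183°
+90° (square ↑): 183 + 90 = 273°

273°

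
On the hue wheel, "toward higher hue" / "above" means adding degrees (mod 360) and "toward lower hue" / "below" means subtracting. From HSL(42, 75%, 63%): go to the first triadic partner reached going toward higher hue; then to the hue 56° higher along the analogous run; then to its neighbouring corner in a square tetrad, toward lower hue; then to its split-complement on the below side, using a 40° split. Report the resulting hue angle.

268°

triadic ↑ +120°: 42 + 120 = 162°
analog 56° ↑ +56°: 162 + 56 = 218°
square ↓ −90°: 218 − 90 = 128°
split-comp 40° ↓ +140°: 128 + 140 = 268°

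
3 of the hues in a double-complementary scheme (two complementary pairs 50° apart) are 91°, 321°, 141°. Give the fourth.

271°

A rectangular tetradic uses two complementary pairs 50° apart: offsets 0°, 50°, 180°, 230°.
Among {91°, 141°, 321°}, 321° and 141° are a 180° pair.
The remaining hue 91° needs its own complement: 91 + 180 = 271°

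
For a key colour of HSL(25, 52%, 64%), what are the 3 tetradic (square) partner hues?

115°, 205°, and 295°

25 + 90 = 115°
25 + 180 = 205°
25 + 270 = 295°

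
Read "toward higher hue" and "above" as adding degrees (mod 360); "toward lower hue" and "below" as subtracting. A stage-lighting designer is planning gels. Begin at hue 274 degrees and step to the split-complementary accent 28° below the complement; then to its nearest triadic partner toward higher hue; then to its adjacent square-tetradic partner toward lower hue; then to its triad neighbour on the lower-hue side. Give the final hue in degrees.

336°

274 + 152 = 426 → 426 − 360 = 66°   (split-comp 28° ↓)
66 + 120 = 186°   (triadic ↑)
186 − 90 = 96°   (square ↓)
96 − 120 = -24 → -24 + 360 = 336°   (triadic ↓)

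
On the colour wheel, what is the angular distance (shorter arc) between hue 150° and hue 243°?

|150 − 243| = 93.
93 ≤ 180, so the shorter arc is 93°.

93°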